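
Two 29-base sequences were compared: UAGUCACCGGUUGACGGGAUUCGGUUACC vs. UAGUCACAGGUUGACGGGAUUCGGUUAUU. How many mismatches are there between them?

Comparing position by position, 3 positions differ: 8 (C/A), 28 (C/U), 29 (C/U).

3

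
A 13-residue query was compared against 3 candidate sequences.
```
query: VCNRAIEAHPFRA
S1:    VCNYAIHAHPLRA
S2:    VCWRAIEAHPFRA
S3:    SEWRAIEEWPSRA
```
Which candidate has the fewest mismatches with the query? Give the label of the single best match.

S2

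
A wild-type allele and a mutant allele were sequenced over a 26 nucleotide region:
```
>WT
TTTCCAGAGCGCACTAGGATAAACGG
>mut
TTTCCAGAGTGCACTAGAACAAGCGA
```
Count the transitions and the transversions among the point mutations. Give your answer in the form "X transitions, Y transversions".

5 transitions, 0 transversions

Transitions (purine↔purine or pyrimidine↔pyrimidine): 10 C→T, 18 G→A, 20 T→C, 23 A→G, 26 G→A.
Transversions (purine↔pyrimidine): none.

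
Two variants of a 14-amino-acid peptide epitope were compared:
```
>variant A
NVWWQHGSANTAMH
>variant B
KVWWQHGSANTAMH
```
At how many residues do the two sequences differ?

The sequences differ at residues 1 (1-based) — 1 in total.

1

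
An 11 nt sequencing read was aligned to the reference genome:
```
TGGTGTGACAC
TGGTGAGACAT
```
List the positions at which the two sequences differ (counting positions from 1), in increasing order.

6, 11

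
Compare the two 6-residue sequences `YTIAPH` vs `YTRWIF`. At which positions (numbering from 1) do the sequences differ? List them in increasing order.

3, 4, 5, 6

Differences at position 3 (I→R), position 4 (A→W), position 5 (P→I), position 6 (H→F).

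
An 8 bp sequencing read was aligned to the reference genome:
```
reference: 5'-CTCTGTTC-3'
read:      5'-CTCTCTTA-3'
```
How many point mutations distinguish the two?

Mismatches (1-based): site 5: G→C; site 8: C→A.

2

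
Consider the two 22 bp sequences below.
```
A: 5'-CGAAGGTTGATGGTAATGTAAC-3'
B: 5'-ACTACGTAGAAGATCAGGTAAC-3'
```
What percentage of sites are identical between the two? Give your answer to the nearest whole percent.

59%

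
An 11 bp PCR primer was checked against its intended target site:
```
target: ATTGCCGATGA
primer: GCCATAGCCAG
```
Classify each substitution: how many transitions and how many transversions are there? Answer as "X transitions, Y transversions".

8 transitions, 2 transversions

Transitions (purine↔purine or pyrimidine↔pyrimidine): 1 A→G, 2 T→C, 3 T→C, 4 G→A, 5 C→T, 9 T→C, 10 G→A, 11 A→G.
Transversions (purine↔pyrimidine): 6 C→A, 8 A→C.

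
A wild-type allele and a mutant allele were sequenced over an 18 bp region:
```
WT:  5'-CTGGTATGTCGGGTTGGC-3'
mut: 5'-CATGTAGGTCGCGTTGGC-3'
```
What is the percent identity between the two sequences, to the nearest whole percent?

78%

Mismatches at positions 2, 3, 7, 12 (1-based): 4 of 18.
Identical positions: 14/18 = 77.78% → 78%.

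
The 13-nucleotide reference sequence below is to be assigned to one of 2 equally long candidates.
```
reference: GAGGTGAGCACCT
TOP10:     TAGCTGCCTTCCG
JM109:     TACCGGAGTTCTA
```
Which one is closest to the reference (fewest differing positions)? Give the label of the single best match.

TOP10

TOP10 differs at 7 positions; JM109 differs at 8 positions. The closest is TOP10.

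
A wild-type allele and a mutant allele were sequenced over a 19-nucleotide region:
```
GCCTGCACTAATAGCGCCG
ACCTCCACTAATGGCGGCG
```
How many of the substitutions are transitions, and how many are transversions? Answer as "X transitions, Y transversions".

2 transitions, 2 transversions

Transitions (purine↔purine or pyrimidine↔pyrimidine): 1 G→A, 13 A→G.
Transversions (purine↔pyrimidine): 5 G→C, 17 C→G.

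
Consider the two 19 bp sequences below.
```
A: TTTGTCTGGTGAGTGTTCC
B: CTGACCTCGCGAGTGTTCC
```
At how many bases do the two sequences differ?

6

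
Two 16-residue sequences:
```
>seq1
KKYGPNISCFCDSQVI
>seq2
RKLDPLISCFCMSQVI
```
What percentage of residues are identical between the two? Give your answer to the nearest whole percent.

Mismatches at positions 1, 3, 4, 6, 12 (1-based): 5 of 16.
Identical positions: 11/16 = 68.75% → 69%.

69%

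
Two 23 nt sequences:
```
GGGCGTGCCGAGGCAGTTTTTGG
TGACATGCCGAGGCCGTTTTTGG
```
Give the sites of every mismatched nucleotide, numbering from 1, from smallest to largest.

1, 3, 5, 15

Scanning 1-based: 1: G/T; 3: G/A; 5: G/A; 15: A/C.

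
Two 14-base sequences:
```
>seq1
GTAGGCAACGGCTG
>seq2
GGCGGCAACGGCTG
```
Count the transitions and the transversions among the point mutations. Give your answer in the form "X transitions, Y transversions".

Mismatches (1-based):
site 2: T→G (pyrimidine→purine, transversion)
site 3: A→C (purine→pyrimidine, transversion)

0 transitions, 2 transversions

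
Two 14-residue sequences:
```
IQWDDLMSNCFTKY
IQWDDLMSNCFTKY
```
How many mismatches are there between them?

0

No positions differ; the sequences are identical.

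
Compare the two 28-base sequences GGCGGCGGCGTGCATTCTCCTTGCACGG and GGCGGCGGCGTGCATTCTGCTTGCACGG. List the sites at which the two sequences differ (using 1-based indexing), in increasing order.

19

Differences at site 19 (C→G).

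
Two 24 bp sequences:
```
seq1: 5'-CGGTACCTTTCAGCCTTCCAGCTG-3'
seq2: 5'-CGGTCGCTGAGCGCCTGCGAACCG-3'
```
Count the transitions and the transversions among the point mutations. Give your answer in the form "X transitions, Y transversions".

2 transitions, 8 transversions

Mismatches (1-based):
site 5: A→C (purine→pyrimidine, transversion)
site 6: C→G (pyrimidine→purine, transversion)
site 9: T→G (pyrimidine→purine, transversion)
site 10: T→A (pyrimidine→purine, transversion)
site 11: C→G (pyrimidine→purine, transversion)
site 12: A→C (purine→pyrimidine, transversion)
site 17: T→G (pyrimidine→purine, transversion)
site 19: C→G (pyrimidine→purine, transversion)
site 21: G→A (purine→purine, transition)
site 23: T→C (pyrimidine→pyrimidine, transition)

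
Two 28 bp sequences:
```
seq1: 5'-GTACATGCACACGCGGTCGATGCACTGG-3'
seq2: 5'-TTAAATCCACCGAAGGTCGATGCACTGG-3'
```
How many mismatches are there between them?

Mismatches (1-based): site 1: G→T; site 4: C→A; site 7: G→C; site 11: A→C; site 12: C→G; site 13: G→A; site 14: C→A.

7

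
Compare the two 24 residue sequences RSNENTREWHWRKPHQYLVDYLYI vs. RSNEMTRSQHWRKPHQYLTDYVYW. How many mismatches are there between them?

Mismatches (1-based): residue 5: N→M; residue 8: E→S; residue 9: W→Q; residue 19: V→T; residue 22: L→V; residue 24: I→W.

6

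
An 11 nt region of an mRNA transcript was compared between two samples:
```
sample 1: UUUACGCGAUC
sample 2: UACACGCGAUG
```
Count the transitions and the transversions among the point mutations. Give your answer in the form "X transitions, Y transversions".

1 transition, 2 transversions

Mismatches (1-based):
site 2: U→A (pyrimidine→purine, transversion)
site 3: U→C (pyrimidine→pyrimidine, transition)
site 11: C→G (pyrimidine→purine, transversion)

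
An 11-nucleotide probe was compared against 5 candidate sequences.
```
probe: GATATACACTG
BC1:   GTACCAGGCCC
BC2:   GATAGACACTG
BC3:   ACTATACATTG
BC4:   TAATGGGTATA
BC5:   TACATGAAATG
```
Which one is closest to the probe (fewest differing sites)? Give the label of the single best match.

Hamming distances to probe — BC1: 8; BC2: 1; BC3: 3; BC4: 9; BC5: 5.
Smallest is BC2 with 1 mismatch.

BC2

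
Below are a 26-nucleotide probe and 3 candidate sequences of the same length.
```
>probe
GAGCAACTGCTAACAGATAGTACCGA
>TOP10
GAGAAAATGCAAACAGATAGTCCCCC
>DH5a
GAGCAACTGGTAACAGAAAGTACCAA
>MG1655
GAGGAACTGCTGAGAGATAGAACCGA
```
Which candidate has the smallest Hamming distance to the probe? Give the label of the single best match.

Hamming distances to probe — TOP10: 6; DH5a: 3; MG1655: 4.
Smallest is DH5a with 3 mismatches.

DH5a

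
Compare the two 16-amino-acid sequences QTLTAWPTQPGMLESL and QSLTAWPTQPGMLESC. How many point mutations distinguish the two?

Mismatches (1-based): residue 2: T→S; residue 16: L→C.

2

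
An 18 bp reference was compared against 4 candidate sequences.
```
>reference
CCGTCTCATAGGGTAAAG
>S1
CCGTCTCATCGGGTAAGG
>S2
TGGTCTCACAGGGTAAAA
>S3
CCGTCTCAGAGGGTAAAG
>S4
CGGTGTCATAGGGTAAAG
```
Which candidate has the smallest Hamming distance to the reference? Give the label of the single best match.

Hamming distances to reference — S1: 2; S2: 4; S3: 1; S4: 2.
Smallest is S3 with 1 mismatch.

S3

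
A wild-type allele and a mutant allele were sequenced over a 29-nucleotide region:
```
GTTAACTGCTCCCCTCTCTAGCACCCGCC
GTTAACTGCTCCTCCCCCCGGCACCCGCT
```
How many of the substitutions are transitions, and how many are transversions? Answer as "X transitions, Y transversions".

6 transitions, 0 transversions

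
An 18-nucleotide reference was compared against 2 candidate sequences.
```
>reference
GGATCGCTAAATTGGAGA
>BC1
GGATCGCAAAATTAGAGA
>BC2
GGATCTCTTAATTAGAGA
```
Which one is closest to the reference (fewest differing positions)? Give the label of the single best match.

Hamming distances to reference — BC1: 2; BC2: 3.
Smallest is BC1 with 2 mismatches.

BC1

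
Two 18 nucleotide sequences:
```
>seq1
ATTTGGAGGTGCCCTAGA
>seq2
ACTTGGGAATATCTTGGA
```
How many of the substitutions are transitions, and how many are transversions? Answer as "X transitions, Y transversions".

Transitions (purine↔purine or pyrimidine↔pyrimidine): 2 T→C, 7 A→G, 8 G→A, 9 G→A, 11 G→A, 12 C→T, 14 C→T, 16 A→G.
Transversions (purine↔pyrimidine): none.

8 transitions, 0 transversions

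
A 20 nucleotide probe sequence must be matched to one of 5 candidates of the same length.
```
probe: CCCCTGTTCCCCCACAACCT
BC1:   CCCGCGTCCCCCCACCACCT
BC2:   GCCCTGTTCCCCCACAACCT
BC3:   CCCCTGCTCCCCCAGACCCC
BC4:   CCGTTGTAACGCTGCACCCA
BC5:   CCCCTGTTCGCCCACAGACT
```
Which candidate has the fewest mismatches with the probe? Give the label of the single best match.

BC1 differs at 4 sites; BC2 differs at 1 site; BC3 differs at 4 sites; BC4 differs at 9 sites; BC5 differs at 3 sites. The closest is BC2.

BC2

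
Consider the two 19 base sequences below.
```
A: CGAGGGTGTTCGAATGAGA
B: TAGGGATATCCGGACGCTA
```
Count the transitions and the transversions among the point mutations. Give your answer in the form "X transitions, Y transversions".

8 transitions, 2 transversions

Transitions (purine↔purine or pyrimidine↔pyrimidine): 1 C→T, 2 G→A, 3 A→G, 6 G→A, 8 G→A, 10 T→C, 13 A→G, 15 T→C.
Transversions (purine↔pyrimidine): 17 A→C, 18 G→T.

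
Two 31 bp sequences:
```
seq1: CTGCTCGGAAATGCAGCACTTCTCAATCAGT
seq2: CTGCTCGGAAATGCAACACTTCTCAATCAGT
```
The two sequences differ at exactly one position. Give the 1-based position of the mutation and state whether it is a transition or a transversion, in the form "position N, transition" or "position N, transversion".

The sequences differ only at position 16: G→A (purine→purine), a transition.

position 16, transition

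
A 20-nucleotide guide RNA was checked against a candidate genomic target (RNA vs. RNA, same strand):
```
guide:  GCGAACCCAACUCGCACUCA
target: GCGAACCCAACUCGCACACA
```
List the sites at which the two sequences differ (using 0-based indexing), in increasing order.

17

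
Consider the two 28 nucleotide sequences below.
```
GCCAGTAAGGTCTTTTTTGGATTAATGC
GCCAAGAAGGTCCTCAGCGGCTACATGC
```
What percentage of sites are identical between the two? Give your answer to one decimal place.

64.3%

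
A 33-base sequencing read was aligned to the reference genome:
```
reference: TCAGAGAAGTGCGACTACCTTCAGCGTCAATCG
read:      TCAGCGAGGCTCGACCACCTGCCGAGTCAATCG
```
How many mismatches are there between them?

The sequences differ at positions 5, 8, 10, 11, 16, 21, 23, 25 (1-based) — 8 in total.

8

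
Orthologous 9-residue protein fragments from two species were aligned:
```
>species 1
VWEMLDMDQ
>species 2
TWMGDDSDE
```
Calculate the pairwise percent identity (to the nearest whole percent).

33%

6 positions differ (1, 3, 4, 5, 7, 9), so 3 of 9 match: 3/9 = 33.33%.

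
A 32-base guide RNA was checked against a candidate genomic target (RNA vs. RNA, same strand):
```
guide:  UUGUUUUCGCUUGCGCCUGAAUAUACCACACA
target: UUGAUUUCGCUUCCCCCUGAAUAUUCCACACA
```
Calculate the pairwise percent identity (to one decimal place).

4 positions differ (4, 13, 15, 25), so 28 of 32 match: 28/32 = 87.5%.

87.5%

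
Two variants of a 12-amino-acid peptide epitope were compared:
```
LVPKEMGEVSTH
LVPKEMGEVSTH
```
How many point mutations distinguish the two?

No positions differ; the sequences are identical.

0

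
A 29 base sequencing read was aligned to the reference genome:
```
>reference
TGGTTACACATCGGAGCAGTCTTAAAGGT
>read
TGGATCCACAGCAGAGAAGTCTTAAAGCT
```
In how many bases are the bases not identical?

Mismatches (1-based): base 4: T→A; base 6: A→C; base 11: T→G; base 13: G→A; base 17: C→A; base 28: G→C.

6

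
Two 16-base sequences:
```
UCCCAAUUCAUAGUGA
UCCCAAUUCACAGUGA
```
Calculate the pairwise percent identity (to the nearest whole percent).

1 position differs (11), so 15 of 16 match: 15/16 = 93.75%.

94%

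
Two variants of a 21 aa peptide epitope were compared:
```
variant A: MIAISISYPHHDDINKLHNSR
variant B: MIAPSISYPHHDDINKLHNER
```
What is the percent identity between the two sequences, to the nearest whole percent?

2 positions differ (4, 20), so 19 of 21 match: 19/21 = 90.48%.

90%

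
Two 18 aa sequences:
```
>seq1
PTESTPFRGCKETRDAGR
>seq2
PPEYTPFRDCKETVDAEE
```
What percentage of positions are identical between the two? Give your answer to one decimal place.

66.7%

Mismatches at positions 2, 4, 9, 14, 17, 18 (1-based): 6 of 18.
Identical positions: 12/18 = 66.67% → 66.7%.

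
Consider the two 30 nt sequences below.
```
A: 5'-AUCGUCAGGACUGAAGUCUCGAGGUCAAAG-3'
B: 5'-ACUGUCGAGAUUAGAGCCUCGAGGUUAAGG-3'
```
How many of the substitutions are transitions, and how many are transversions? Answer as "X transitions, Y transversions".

Transitions (purine↔purine or pyrimidine↔pyrimidine): 2 U→C, 3 C→U, 7 A→G, 8 G→A, 11 C→U, 13 G→A, 14 A→G, 17 U→C, 26 C→U, 29 A→G.
Transversions (purine↔pyrimidine): none.

10 transitions, 0 transversions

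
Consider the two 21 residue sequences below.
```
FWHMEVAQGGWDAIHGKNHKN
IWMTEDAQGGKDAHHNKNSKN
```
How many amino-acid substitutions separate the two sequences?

Comparing position by position, 8 residues differ: 1 (F/I), 3 (H/M), 4 (M/T), 6 (V/D), 11 (W/K), 14 (I/H), 16 (G/N), 19 (H/S).

8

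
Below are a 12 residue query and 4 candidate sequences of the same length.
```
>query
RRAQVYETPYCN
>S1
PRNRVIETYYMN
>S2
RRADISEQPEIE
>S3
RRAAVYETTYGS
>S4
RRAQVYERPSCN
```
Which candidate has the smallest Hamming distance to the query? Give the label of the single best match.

S1 differs at 6 residues; S2 differs at 7 residues; S3 differs at 4 residues; S4 differs at 2 residues. The closest is S4.

S4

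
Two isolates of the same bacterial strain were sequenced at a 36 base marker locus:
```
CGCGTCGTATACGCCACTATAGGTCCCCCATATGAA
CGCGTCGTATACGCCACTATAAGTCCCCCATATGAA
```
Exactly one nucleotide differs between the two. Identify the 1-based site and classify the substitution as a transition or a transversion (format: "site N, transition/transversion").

site 22, transition

Site 22 changes G→A. G is a purine and A is a purine, so this is a transition.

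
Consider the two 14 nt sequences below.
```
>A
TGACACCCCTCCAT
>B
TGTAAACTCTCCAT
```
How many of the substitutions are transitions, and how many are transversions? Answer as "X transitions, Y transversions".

1 transition, 3 transversions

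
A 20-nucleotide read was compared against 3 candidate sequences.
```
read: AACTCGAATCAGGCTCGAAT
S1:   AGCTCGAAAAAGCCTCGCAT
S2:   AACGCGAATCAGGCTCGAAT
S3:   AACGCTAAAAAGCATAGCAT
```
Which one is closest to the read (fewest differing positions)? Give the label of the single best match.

S1 differs at 5 positions; S2 differs at 1 position; S3 differs at 8 positions. The closest is S2.

S2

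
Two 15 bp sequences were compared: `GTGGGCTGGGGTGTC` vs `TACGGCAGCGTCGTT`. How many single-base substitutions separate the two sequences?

Comparing position by position, 8 bases differ: 1 (G/T), 2 (T/A), 3 (G/C), 7 (T/A), 9 (G/C), 11 (G/T), 12 (T/C), 15 (C/T).

8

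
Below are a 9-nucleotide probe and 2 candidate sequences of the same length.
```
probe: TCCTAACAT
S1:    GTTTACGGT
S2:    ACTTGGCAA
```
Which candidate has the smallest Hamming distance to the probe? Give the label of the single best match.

S2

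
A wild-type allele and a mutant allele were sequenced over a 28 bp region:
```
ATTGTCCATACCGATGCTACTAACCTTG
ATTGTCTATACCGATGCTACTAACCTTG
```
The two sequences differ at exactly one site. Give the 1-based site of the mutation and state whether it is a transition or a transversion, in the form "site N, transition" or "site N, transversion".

site 7, transition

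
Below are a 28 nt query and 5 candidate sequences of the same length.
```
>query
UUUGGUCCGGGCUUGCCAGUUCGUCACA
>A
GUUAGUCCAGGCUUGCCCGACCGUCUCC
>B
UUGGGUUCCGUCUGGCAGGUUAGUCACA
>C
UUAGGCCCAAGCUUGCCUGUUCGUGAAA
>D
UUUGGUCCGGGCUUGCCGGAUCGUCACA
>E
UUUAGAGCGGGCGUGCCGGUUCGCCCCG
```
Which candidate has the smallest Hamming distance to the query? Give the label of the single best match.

Hamming distances to query — A: 8; B: 8; C: 7; D: 2; E: 8.
Smallest is D with 2 mismatches.

D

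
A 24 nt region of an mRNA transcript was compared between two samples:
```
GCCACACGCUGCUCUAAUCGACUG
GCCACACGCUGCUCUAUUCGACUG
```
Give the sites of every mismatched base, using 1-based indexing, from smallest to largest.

17

Scanning 1-based: 17: A/U.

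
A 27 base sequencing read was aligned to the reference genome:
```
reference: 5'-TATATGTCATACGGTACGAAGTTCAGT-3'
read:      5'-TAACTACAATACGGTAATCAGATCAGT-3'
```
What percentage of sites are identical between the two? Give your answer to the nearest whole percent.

Mismatches at positions 3, 4, 6, 7, 8, 17, 18, 19, 22 (1-based): 9 of 27.
Identical positions: 18/27 = 66.67% → 67%.

67%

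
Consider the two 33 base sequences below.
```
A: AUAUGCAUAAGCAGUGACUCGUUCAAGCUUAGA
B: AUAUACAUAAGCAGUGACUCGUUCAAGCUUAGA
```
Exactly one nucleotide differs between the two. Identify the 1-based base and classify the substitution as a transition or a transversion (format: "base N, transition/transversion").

base 5, transition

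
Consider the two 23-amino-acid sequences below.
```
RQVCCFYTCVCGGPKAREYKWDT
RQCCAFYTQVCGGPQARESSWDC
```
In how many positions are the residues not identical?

7

Comparing position by position, 7 positions differ: 3 (V/C), 5 (C/A), 9 (C/Q), 15 (K/Q), 19 (Y/S), 20 (K/S), 23 (T/C).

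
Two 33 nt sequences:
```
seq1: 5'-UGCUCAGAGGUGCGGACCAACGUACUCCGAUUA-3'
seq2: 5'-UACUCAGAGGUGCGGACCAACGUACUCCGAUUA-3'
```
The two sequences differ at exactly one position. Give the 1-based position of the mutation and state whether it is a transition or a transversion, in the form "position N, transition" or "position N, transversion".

position 2, transition

The sequences differ only at position 2: G→A (purine→purine), a transition.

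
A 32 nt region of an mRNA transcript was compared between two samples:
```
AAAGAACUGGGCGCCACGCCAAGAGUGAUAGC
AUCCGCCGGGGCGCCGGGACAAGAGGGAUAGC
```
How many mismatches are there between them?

10

Comparing position by position, 10 bases differ: 2 (A/U), 3 (A/C), 4 (G/C), 5 (A/G), 6 (A/C), 8 (U/G), 16 (A/G), 17 (C/G), 19 (C/A), 26 (U/G).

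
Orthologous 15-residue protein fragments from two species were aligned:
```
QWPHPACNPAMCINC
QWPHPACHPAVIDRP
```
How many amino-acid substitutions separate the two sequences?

6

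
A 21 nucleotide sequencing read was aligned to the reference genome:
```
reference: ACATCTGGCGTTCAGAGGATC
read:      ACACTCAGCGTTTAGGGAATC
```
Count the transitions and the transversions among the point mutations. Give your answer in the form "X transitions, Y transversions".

7 transitions, 0 transversions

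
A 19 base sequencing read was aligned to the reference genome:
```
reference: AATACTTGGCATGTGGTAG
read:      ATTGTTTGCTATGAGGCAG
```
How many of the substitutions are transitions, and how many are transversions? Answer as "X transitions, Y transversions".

Transitions (purine↔purine or pyrimidine↔pyrimidine): 4 A→G, 5 C→T, 10 C→T, 17 T→C.
Transversions (purine↔pyrimidine): 2 A→T, 9 G→C, 14 T→A.

4 transitions, 3 transversions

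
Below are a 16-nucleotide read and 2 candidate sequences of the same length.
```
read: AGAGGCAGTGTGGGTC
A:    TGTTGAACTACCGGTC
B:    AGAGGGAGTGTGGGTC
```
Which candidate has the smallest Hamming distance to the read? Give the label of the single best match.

B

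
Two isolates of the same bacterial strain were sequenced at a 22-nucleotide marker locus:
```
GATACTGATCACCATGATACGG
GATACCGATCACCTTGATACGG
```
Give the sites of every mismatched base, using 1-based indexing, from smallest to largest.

Differences at site 6 (T→C), site 14 (A→T).

6, 14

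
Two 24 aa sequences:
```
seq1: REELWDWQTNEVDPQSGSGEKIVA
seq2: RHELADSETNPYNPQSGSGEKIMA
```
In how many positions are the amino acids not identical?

8

The sequences differ at positions 2, 5, 7, 8, 11, 12, 13, 23 (1-based) — 8 in total.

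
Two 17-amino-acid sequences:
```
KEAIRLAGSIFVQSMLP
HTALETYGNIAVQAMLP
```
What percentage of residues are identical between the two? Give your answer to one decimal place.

47.1%

9 positions differ (1, 2, 4, 5, 6, 7, 9, 11, 14), so 8 of 17 match: 8/17 = 47.06%.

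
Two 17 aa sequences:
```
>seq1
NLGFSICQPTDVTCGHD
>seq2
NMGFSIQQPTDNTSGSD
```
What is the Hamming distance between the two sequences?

5

Mismatches (1-based): position 2: L→M; position 7: C→Q; position 12: V→N; position 14: C→S; position 16: H→S.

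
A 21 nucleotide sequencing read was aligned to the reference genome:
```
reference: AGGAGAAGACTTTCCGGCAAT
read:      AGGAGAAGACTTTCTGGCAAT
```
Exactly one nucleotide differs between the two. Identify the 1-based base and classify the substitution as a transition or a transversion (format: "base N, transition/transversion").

base 15, transition

The sequences differ only at base 15: C→T (pyrimidine→pyrimidine), a transition.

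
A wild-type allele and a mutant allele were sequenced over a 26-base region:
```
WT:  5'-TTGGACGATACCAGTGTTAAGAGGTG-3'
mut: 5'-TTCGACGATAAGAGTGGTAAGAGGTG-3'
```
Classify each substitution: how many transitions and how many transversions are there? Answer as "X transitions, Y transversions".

Mismatches (1-based):
site 3: G→C (purine→pyrimidine, transversion)
site 11: C→A (pyrimidine→purine, transversion)
site 12: C→G (pyrimidine→purine, transversion)
site 17: T→G (pyrimidine→purine, transversion)

0 transitions, 4 transversions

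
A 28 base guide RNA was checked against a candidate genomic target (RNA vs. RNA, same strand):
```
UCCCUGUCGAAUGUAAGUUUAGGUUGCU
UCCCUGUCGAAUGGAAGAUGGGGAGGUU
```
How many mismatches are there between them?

7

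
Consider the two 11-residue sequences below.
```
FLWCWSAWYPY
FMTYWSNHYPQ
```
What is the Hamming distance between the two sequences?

6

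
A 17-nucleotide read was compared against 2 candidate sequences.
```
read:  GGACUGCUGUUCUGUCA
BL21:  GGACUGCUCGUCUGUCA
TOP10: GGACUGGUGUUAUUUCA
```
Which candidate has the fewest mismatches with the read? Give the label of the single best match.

BL21

Hamming distances to read — BL21: 2; TOP10: 3.
Smallest is BL21 with 2 mismatches.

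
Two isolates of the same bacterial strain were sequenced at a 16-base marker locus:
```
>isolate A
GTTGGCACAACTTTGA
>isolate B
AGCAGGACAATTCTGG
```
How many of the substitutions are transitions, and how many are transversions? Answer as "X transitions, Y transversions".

6 transitions, 2 transversions

Transitions (purine↔purine or pyrimidine↔pyrimidine): 1 G→A, 3 T→C, 4 G→A, 11 C→T, 13 T→C, 16 A→G.
Transversions (purine↔pyrimidine): 2 T→G, 6 C→G.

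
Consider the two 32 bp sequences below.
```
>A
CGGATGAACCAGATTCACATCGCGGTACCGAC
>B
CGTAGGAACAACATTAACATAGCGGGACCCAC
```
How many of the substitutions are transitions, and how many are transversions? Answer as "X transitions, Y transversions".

Transitions (purine↔purine or pyrimidine↔pyrimidine): none.
Transversions (purine↔pyrimidine): 3 G→T, 5 T→G, 10 C→A, 12 G→C, 16 C→A, 21 C→A, 26 T→G, 30 G→C.

0 transitions, 8 transversions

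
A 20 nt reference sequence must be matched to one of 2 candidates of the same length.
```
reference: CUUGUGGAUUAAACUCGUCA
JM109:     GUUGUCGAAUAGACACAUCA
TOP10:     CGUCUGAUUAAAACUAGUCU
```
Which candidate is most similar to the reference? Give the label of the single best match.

JM109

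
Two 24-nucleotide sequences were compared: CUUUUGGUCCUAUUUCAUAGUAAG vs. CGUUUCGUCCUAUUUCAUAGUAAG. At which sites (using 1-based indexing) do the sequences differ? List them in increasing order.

Scanning 1-based: 2: U/G; 6: G/C.

2, 6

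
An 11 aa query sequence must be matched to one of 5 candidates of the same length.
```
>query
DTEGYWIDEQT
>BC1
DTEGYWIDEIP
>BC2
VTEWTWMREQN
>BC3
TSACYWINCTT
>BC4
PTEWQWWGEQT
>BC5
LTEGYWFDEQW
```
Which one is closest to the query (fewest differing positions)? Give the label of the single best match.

BC1

BC1 differs at 2 positions; BC2 differs at 6 positions; BC3 differs at 7 positions; BC4 differs at 5 positions; BC5 differs at 3 positions. The closest is BC1.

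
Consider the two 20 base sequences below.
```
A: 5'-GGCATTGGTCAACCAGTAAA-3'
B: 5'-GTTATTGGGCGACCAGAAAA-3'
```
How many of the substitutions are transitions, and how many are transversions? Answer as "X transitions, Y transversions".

Transitions (purine↔purine or pyrimidine↔pyrimidine): 3 C→T, 11 A→G.
Transversions (purine↔pyrimidine): 2 G→T, 9 T→G, 17 T→A.

2 transitions, 3 transversions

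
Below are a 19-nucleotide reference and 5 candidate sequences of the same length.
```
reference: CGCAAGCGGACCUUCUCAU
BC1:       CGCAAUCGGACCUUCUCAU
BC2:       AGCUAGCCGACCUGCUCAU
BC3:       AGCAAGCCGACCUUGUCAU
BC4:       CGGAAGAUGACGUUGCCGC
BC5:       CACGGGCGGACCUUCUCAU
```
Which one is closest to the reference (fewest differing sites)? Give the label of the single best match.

Hamming distances to reference — BC1: 1; BC2: 4; BC3: 3; BC4: 8; BC5: 3.
Smallest is BC1 with 1 mismatch.

BC1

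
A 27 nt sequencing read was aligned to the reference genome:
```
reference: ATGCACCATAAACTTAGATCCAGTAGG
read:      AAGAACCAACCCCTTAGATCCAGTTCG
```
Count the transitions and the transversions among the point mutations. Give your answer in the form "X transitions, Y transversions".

0 transitions, 8 transversions

Mismatches (1-based):
position 2: T→A (pyrimidine→purine, transversion)
position 4: C→A (pyrimidine→purine, transversion)
position 9: T→A (pyrimidine→purine, transversion)
position 10: A→C (purine→pyrimidine, transversion)
position 11: A→C (purine→pyrimidine, transversion)
position 12: A→C (purine→pyrimidine, transversion)
position 25: A→T (purine→pyrimidine, transversion)
position 26: G→C (purine→pyrimidine, transversion)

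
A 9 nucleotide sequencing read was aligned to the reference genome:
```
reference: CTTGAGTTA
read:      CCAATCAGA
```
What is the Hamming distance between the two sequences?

The sequences differ at sites 2, 3, 4, 5, 6, 7, 8 (1-based) — 7 in total.

7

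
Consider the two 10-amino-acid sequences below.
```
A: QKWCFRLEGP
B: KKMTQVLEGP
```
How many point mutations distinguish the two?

Mismatches (1-based): position 1: Q→K; position 3: W→M; position 4: C→T; position 5: F→Q; position 6: R→V.

5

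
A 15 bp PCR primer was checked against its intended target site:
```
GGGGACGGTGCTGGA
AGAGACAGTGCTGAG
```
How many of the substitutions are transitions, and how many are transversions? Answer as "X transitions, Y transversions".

5 transitions, 0 transversions

Transitions (purine↔purine or pyrimidine↔pyrimidine): 1 G→A, 3 G→A, 7 G→A, 14 G→A, 15 A→G.
Transversions (purine↔pyrimidine): none.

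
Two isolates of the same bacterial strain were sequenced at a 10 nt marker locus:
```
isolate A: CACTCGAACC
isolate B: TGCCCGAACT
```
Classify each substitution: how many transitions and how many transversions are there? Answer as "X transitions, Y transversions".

Transitions (purine↔purine or pyrimidine↔pyrimidine): 1 C→T, 2 A→G, 4 T→C, 10 C→T.
Transversions (purine↔pyrimidine): none.

4 transitions, 0 transversions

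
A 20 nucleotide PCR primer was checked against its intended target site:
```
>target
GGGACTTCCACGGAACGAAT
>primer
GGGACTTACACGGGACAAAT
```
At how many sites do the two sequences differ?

3

The sequences differ at sites 8, 14, 17 (1-based) — 3 in total.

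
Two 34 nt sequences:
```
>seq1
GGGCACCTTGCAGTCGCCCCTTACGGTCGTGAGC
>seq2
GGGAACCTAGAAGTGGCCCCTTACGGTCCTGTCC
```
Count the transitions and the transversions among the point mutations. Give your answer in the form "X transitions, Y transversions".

0 transitions, 7 transversions

Mismatches (1-based):
base 4: C→A (pyrimidine→purine, transversion)
base 9: T→A (pyrimidine→purine, transversion)
base 11: C→A (pyrimidine→purine, transversion)
base 15: C→G (pyrimidine→purine, transversion)
base 29: G→C (purine→pyrimidine, transversion)
base 32: A→T (purine→pyrimidine, transversion)
base 33: G→C (purine→pyrimidine, transversion)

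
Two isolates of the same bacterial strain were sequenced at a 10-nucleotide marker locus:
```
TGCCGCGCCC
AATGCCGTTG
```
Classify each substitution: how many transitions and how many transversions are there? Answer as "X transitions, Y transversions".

4 transitions, 4 transversions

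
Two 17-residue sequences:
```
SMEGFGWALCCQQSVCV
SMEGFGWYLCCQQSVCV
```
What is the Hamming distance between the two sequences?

Comparing position by position, 1 position differs: 8 (A/Y).

1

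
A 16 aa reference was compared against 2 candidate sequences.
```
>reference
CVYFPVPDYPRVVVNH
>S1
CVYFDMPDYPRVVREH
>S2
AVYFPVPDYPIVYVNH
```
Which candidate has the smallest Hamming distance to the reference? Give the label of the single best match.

S1 differs at 4 residues; S2 differs at 3 residues. The closest is S2.

S2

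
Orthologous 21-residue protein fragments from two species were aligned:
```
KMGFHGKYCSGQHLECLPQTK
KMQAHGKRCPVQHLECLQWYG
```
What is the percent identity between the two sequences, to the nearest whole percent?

57%

Mismatches at positions 3, 4, 8, 10, 11, 18, 19, 20, 21 (1-based): 9 of 21.
Identical positions: 12/21 = 57.14% → 57%.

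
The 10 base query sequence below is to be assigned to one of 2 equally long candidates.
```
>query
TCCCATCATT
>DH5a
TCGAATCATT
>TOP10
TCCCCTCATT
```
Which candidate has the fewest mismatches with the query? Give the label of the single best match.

TOP10

DH5a differs at 2 positions; TOP10 differs at 1 position. The closest is TOP10.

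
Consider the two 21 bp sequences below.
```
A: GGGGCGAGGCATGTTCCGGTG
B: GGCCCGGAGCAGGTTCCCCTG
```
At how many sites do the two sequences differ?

Comparing position by position, 7 sites differ: 3 (G/C), 4 (G/C), 7 (A/G), 8 (G/A), 12 (T/G), 18 (G/C), 19 (G/C).

7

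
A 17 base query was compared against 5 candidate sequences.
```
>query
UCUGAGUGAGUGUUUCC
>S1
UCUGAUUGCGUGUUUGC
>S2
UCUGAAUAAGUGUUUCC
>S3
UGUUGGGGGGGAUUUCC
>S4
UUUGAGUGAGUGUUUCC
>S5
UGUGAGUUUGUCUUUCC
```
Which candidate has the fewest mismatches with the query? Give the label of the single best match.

S4

Hamming distances to query — S1: 3; S2: 2; S3: 7; S4: 1; S5: 4.
Smallest is S4 with 1 mismatch.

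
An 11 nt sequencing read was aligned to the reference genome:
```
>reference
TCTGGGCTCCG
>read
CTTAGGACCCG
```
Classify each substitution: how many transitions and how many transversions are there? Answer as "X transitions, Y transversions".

Transitions (purine↔purine or pyrimidine↔pyrimidine): 1 T→C, 2 C→T, 4 G→A, 8 T→C.
Transversions (purine↔pyrimidine): 7 C→A.

4 transitions, 1 transversion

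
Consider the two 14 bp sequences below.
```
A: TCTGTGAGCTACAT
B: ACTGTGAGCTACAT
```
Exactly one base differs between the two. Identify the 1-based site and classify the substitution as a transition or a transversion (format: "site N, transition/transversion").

The sequences differ only at site 1: T→A (pyrimidine→purine), a transversion.

site 1, transversion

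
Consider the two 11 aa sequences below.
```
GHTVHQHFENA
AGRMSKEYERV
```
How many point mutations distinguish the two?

10

Comparing position by position, 10 positions differ: 1 (G/A), 2 (H/G), 3 (T/R), 4 (V/M), 5 (H/S), 6 (Q/K), 7 (H/E), 8 (F/Y), 10 (N/R), 11 (A/V).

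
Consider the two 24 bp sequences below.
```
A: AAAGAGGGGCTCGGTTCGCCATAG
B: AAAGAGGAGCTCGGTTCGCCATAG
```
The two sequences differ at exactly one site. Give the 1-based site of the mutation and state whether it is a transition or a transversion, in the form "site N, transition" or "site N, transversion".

site 8, transition

The sequences differ only at site 8: G→A (purine→purine), a transition.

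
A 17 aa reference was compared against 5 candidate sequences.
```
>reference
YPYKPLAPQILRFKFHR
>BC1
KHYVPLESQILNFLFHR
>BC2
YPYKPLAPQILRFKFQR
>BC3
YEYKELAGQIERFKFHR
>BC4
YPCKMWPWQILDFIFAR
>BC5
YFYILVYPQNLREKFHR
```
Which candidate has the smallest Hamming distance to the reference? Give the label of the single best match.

BC2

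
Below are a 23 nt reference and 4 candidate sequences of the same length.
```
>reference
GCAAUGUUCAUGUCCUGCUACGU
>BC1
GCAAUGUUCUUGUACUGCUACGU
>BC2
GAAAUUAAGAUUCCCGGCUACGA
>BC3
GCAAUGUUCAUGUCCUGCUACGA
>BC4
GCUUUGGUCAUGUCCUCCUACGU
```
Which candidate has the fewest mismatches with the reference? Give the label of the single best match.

BC3

BC1 differs at 2 sites; BC2 differs at 9 sites; BC3 differs at 1 site; BC4 differs at 4 sites. The closest is BC3.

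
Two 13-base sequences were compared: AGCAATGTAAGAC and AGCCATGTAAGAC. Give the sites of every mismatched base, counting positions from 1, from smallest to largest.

Differences at site 4 (A→C).

4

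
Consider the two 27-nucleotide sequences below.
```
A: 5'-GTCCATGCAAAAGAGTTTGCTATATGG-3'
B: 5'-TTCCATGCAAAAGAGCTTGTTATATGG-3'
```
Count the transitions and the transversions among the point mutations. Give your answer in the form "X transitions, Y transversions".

2 transitions, 1 transversion

Mismatches (1-based):
position 1: G→T (purine→pyrimidine, transversion)
position 16: T→C (pyrimidine→pyrimidine, transition)
position 20: C→T (pyrimidine→pyrimidine, transition)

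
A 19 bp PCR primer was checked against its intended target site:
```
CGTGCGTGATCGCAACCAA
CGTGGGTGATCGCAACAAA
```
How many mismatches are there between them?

2

Mismatches (1-based): site 5: C→G; site 17: C→A.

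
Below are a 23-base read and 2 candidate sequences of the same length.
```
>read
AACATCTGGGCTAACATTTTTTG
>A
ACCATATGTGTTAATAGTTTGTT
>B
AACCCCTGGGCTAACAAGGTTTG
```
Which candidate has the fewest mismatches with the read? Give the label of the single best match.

Hamming distances to read — A: 8; B: 5.
Smallest is B with 5 mismatches.

B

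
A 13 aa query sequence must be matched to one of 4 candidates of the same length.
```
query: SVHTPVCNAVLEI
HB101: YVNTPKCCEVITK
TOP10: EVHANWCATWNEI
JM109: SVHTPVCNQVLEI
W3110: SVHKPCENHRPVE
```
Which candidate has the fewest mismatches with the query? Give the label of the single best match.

JM109

HB101 differs at 8 positions; TOP10 differs at 8 positions; JM109 differs at 1 position; W3110 differs at 8 positions. The closest is JM109.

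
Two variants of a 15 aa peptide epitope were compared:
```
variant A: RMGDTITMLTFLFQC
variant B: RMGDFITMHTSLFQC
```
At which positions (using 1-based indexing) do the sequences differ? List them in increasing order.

5, 9, 11

Differences at position 5 (T→F), position 9 (L→H), position 11 (F→S).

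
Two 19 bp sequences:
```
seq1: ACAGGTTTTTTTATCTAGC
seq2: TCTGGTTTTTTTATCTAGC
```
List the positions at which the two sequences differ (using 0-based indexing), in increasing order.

0, 2

Scanning 0-based: 0: A/T; 2: A/T.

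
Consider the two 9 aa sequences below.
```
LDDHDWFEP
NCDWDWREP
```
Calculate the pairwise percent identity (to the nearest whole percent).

4 positions differ (1, 2, 4, 7), so 5 of 9 match: 5/9 = 55.56%.

56%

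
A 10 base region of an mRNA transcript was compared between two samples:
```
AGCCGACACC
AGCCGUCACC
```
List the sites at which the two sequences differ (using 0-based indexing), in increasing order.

Scanning 0-based: 5: A/U.

5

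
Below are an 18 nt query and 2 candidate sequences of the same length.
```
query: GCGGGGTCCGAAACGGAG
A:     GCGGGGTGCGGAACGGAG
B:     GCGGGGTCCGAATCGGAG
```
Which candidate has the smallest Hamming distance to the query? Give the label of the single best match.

A differs at 2 sites; B differs at 1 site. The closest is B.

B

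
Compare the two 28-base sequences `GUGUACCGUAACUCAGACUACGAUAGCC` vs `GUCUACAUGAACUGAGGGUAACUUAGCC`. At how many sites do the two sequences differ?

10

The sequences differ at sites 3, 7, 8, 9, 14, 17, 18, 21, 22, 23 (1-based) — 10 in total.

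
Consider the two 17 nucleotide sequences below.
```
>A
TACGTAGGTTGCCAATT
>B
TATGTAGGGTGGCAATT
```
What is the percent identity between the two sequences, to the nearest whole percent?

82%

Mismatches at positions 3, 9, 12 (1-based): 3 of 17.
Identical positions: 14/17 = 82.35% → 82%.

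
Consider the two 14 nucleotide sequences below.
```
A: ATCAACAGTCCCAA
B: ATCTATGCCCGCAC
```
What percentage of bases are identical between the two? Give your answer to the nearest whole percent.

50%

7 positions differ (4, 6, 7, 8, 9, 11, 14), so 7 of 14 match: 7/14 = 50%.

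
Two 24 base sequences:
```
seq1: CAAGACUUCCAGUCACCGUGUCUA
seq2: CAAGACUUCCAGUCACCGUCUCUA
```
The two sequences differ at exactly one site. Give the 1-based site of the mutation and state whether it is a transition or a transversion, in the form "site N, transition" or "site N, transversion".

site 20, transversion

Site 20 changes G→C. G is a purine and C is a pyrimidine, so this is a transversion.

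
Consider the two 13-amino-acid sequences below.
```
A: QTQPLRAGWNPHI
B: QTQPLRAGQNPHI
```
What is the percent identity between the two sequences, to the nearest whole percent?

92%

1 position differs (9), so 12 of 13 match: 12/13 = 92.31%.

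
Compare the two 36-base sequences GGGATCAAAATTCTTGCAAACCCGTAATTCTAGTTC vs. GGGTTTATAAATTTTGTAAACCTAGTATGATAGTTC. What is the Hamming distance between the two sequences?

Comparing position by position, 12 bases differ: 4 (A/T), 6 (C/T), 8 (A/T), 11 (T/A), 13 (C/T), 17 (C/T), 23 (C/T), 24 (G/A), 25 (T/G), 26 (A/T), 29 (T/G), 30 (C/A).

12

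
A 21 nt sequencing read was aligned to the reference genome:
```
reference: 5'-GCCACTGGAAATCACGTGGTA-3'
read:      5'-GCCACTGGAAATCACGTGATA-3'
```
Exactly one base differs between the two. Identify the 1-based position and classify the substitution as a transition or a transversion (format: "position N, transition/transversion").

position 19, transition

Position 19 changes G→A. G is a purine and A is a purine, so this is a transition.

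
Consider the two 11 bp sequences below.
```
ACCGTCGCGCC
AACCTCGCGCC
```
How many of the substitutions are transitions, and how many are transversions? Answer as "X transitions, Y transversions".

Mismatches (1-based):
position 2: C→A (pyrimidine→purine, transversion)
position 4: G→C (purine→pyrimidine, transversion)

0 transitions, 2 transversions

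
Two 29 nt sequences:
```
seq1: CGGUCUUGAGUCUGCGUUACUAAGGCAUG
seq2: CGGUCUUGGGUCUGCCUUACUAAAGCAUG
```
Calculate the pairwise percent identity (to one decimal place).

89.7%

Mismatches at positions 9, 16, 24 (1-based): 3 of 29.
Identical positions: 26/29 = 89.66% → 89.7%.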